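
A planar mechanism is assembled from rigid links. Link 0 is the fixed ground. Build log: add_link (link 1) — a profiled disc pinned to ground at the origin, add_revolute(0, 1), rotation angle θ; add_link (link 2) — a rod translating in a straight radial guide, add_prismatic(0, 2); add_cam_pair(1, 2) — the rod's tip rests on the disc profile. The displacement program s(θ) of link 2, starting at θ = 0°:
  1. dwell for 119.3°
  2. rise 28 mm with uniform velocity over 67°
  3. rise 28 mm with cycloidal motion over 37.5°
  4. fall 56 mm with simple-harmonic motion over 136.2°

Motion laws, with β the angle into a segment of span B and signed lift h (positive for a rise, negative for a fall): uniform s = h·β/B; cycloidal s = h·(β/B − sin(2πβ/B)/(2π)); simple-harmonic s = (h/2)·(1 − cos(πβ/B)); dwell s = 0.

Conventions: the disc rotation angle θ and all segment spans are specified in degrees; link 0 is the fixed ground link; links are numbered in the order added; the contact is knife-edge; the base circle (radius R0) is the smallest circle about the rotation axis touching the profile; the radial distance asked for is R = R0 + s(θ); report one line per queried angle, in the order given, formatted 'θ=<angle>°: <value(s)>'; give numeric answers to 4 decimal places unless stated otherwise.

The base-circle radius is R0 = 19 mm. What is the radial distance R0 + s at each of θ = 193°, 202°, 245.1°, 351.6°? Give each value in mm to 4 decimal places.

seg 1 [0°–119.3°] dwell: s stays 0.0000
seg 2 [119.3°–186.3°] uniform, h=28: full span → s += 28 → s = 28.0000
seg 3 [186.3°–223.8°] cycloidal, h=28: θ=193° here. β=6.7, B=37.5. 28·(0.1787 − sin(2π·0.1787)/(2π)) = 0.9865 → s = 28.9865
seg 3 [186.3°–223.8°] cycloidal, h=28: θ=202° here. β=15.7, B=37.5. 28·(0.4187 − sin(2π·0.4187)/(2π)) = 9.5432 → s = 37.5432
seg 3 [186.3°–223.8°] cycloidal, h=28: full span → s += 28 → s = 56.0000
seg 4 [223.8°–360°] simple-harmonic, h=-56: θ=245.1° here. β=21.3, B=136.2. -56/2·(1 − cos(π·0.1564)) = -3.3119 → s = 52.6881
seg 4 [223.8°–360°] simple-harmonic, h=-56: θ=351.6° here. β=127.8, B=136.2. -56/2·(1 − cos(π·0.9383)) = -55.4761 → s = 0.5239
θ=193°: R = R0 + s = 19 + 28.9865 = 47.9865
θ=202°: R = R0 + s = 19 + 37.5432 = 56.5432
θ=245.1°: R = R0 + s = 19 + 52.6881 = 71.6881
θ=351.6°: R = R0 + s = 19 + 0.5239 = 19.5239

θ=193°: 47.9865
θ=202°: 56.5432
θ=245.1°: 71.6881
θ=351.6°: 19.5239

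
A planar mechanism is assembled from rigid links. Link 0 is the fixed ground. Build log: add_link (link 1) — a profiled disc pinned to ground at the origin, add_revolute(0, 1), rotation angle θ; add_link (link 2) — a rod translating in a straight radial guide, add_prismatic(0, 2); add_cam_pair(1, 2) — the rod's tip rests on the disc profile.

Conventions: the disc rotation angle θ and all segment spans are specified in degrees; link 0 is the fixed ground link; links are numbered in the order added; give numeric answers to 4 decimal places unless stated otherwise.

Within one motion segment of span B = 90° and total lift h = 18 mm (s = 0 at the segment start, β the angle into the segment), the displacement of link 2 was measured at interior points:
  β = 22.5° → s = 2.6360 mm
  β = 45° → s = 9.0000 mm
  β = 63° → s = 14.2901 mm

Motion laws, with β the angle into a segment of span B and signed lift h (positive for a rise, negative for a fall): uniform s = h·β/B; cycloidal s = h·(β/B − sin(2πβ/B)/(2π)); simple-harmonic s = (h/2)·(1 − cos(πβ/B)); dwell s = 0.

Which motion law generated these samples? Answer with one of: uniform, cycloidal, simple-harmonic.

candidates at β/B = r: uniform s = h·r (linear in β); cycloidal s = h·(r − sin(2πr)/(2π)); simple-harmonic s = (h/2)(1 − cos(πr))
β=22.5°: printed 2.6360 | uniform 4.5000, cycloidal 1.6352, simple-harmonic 2.6360
β=45°: printed 9.0000 | uniform 9.0000, cycloidal 9.0000, simple-harmonic 9.0000
β=63°: printed 14.2901 | uniform 12.6000, cycloidal 15.3246, simple-harmonic 14.2901
only one law matches every sample → simple-harmonic

simple-harmonic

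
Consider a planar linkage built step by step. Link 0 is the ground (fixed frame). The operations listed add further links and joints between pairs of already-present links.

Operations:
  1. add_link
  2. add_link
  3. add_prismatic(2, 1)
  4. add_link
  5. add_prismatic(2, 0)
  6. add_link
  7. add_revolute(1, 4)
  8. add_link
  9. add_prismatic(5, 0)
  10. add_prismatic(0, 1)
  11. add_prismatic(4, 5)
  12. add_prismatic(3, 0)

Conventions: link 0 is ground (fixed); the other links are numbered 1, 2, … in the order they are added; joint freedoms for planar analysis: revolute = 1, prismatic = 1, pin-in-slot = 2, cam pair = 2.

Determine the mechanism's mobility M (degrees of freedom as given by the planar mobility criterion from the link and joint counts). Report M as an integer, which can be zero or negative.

(L,J1,J2)=(1,0,0); link0 fixed
link1: (2,0,0)
link2: (3,0,0)
P 2-1 [J1]: (3,1,0)
link3: (4,1,0)
P 2-0 [J1]: (4,2,0)
link4: (5,2,0)
R 1-4 [J1]: (5,3,0)
link5: (6,3,0)
P 5-0 [J1]: (6,4,0)
P 0-1 [J1]: (6,5,0)
P 4-5 [J1]: (6,6,0)
P 3-0 [J1]: (6,7,0)
Grübler: 3·5 − 2·7 − 0 = 1

M = 1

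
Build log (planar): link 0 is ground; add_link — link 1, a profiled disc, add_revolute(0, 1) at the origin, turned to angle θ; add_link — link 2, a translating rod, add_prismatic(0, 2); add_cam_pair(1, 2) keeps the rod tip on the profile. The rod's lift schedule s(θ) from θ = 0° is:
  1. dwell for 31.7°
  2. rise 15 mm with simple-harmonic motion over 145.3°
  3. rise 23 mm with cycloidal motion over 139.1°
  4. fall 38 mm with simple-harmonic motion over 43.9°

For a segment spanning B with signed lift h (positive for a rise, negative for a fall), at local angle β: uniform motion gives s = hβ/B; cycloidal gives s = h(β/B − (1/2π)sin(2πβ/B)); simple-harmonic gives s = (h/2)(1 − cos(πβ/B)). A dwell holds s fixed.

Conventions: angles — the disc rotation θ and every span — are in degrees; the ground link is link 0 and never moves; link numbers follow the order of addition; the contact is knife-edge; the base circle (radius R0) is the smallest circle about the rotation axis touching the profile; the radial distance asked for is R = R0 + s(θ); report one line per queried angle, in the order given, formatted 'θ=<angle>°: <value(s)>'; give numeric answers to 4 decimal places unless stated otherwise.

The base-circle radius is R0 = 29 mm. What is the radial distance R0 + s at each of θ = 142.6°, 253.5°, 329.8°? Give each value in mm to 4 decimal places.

seg 1 [0°–31.7°] dwell: s stays 0.0000
seg 2 [31.7°–177°] simple-harmonic, h=15: θ=142.6° here. β=110.9, B=145.3. 15/2·(1 − cos(π·0.7632)) = 13.0194 → s = 13.0194
seg 2 [31.7°–177°] simple-harmonic, h=15: full span → s += 15 → s = 15.0000
seg 3 [177°–316.1°] cycloidal, h=23: θ=253.5° here. β=76.5, B=139.1. 23·(0.5500 − sin(2π·0.5500)/(2π)) = 13.7796 → s = 28.7796
seg 3 [177°–316.1°] cycloidal, h=23: full span → s += 23 → s = 38.0000
seg 4 [316.1°–360°] simple-harmonic, h=-38: θ=329.8° here. β=13.7, B=43.9. -38/2·(1 − cos(π·0.3121)) = -8.4230 → s = 29.5770
θ=142.6°: R = R0 + s = 29 + 13.0194 = 42.0194
θ=253.5°: R = R0 + s = 29 + 28.7796 = 57.7796
θ=329.8°: R = R0 + s = 29 + 29.5770 = 58.5770

θ=142.6°: 42.0194
θ=253.5°: 57.7796
θ=329.8°: 58.5770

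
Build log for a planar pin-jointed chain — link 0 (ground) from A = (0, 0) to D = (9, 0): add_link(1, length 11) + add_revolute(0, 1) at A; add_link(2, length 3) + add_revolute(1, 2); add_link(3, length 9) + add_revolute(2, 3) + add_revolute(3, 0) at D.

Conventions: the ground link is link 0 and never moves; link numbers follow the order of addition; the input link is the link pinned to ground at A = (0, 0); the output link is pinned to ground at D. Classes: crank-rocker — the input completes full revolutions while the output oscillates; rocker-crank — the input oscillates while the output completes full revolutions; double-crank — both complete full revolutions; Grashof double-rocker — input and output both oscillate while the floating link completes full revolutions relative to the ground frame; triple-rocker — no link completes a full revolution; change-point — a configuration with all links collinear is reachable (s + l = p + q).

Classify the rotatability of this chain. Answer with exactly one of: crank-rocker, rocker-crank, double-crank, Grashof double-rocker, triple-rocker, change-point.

lengths: ground=9, input=11, coupler=3, output=9
sorted: s=3 (shortest), l=11 (longest), p+q=18
s + l = 14 vs p + q = 18
s + l < p + q (Grashof) with shortest = coupler link → Grashof double-rocker

Grashof double-rocker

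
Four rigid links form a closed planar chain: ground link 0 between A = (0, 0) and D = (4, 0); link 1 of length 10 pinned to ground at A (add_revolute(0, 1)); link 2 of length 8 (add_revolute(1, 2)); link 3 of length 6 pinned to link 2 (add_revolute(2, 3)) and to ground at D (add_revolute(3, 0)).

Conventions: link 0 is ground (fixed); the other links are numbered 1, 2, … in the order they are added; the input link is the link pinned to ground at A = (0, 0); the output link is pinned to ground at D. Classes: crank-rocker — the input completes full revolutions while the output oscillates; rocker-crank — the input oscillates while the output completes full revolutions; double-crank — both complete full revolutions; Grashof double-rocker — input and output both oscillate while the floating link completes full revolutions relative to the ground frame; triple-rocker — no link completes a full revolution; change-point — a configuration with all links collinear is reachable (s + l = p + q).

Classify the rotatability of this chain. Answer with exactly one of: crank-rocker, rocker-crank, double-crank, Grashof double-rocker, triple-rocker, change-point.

lengths: ground=4, input=10, coupler=8, output=6
sorted: s=4 (shortest), l=10 (longest), p+q=14
s + l = 14 vs p + q = 14
s + l = p + q → change-point (collinear configuration reachable)

change-point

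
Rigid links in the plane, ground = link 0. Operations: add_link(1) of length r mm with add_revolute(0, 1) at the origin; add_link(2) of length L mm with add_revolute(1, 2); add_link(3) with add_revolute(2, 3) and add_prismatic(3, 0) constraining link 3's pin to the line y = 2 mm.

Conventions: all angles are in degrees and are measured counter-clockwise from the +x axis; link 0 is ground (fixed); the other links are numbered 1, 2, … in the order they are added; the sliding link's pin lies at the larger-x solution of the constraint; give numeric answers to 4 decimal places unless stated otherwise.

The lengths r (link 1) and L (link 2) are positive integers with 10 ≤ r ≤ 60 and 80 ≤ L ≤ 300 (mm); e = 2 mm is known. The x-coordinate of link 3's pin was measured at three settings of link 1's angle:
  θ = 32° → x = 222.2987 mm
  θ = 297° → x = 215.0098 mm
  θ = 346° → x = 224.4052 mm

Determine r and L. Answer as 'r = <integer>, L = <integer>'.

constraint per measurement: (x − r cos θ)² + (r sin θ − e)² = L²
subtracting the θ₁ and θ₂ equations cancels the r² and L² terms:
r = (x₁² − x₂²) / (2[(x₁cos θ₁ + e sin θ₁) − (x₂cos θ₂ + e sin θ₂)]) = 17.0001 → r = 17
L² = (x₁ − r cos θ₁)² + (r sin θ₁ − e)² = 43263.9979 → L = 208.0000 → L = 208
check at θ₃=346°: x = 224.4052 (printed 224.4052) ✓

r = 17, L = 208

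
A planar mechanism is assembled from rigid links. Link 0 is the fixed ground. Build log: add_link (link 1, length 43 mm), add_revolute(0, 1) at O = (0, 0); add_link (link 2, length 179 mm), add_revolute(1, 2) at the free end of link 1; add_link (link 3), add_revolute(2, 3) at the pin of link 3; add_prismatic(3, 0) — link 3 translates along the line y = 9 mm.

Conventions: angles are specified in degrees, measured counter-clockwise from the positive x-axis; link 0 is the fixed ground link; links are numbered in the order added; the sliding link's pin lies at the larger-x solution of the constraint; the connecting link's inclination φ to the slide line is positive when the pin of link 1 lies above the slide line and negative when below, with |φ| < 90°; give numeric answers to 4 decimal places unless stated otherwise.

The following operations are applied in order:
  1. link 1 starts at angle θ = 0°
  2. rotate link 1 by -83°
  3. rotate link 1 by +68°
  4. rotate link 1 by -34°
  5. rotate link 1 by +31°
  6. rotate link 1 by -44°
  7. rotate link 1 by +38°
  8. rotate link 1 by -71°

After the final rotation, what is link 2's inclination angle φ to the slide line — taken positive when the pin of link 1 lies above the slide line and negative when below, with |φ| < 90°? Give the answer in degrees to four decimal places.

geometry: r = 43 mm, L = 179 mm, e = 9 mm; θ starts at 0°
rotate link 1 by -83°: θ ← 0° -83° = -83°
rotate link 1 by +68°: θ ← -83° +68° = -15°
rotate link 1 by -34°: θ ← -15° -34° = -49°
rotate link 1 by +31°: θ ← -49° +31° = -18°
rotate link 1 by -44°: θ ← -18° -44° = -62°
rotate link 1 by +38°: θ ← -62° +38° = -24°
rotate link 1 by -71°: θ ← -24° -71° = -95°
h = r sin θ − e = -42.836372 − 9 = -51.836372
sin φ = h / L = -51.836372 / 179 = -0.28958867
φ = arcsin(-0.28958867) = -16.833332°

-16.8333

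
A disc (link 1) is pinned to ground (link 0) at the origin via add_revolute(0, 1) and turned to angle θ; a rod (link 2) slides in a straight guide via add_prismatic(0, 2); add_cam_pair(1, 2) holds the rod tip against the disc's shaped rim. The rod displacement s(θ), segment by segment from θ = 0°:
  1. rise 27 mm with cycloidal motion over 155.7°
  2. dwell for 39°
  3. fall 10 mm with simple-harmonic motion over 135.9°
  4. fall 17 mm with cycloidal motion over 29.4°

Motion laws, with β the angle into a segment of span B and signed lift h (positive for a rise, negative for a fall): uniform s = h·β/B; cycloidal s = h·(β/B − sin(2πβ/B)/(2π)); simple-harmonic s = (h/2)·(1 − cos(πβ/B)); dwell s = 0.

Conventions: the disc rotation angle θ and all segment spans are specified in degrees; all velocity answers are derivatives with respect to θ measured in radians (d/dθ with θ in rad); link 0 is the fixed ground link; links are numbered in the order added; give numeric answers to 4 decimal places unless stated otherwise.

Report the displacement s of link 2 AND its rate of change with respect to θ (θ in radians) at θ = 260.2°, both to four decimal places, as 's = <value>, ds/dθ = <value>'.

segment 1 (0° to 155.7°, cycloidal, h = 27) is passed completely: s = 0.0000 + (27) = 27.0000
segment 2 (155.7° to 194.7°, dwell): s unchanged at 27.0000
θ = 260.2° falls in segment 3 (194.7° to 330.6°, simple-harmonic, h = -10): β = 260.2 − 194.7 = 65.5°, B = 135.9°; Δs = -10/2·(1 − cos(π·0.4820)) = -4.7170; s = 27.0000 − 4.7170 = 22.2830
velocity in seg [194.7°–330.6°] (simple-harmonic), θ in radians: β = 65.5° = 1.1432 rad, B = 135.9° = 2.3719 rad; ds/dθ = (πh/(2B)) sin(πβ/B) = (π·(-10)/(2·2.3719)) sin(π·0.4820) = -6.611898 mm/rad

s = 22.2830, ds/dθ = -6.6119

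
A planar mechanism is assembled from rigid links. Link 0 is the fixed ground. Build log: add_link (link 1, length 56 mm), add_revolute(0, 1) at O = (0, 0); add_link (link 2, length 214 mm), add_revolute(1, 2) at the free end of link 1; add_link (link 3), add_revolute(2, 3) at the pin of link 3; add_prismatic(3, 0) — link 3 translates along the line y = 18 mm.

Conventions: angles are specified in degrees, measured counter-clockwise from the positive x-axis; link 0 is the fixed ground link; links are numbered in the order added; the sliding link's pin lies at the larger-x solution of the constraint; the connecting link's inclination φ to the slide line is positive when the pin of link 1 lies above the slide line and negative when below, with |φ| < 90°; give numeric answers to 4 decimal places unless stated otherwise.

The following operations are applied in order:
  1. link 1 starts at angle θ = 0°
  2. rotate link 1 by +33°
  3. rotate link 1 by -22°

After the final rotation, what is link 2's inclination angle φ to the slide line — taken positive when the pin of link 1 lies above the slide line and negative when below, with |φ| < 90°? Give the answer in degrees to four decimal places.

geometry: r = 56 mm, L = 214 mm, e = 18 mm; θ starts at 0°
rotate link 1 by +33°: θ ← 0° +33° = 33°
rotate link 1 by -22°: θ ← 33° -22° = 11°
h = r sin θ − e = 10.685304 − 18 = -7.314696
sin φ = h / L = -7.314696 / 214 = -0.03418082
φ = arcsin(-0.03418082) = -1.958798°

-1.9588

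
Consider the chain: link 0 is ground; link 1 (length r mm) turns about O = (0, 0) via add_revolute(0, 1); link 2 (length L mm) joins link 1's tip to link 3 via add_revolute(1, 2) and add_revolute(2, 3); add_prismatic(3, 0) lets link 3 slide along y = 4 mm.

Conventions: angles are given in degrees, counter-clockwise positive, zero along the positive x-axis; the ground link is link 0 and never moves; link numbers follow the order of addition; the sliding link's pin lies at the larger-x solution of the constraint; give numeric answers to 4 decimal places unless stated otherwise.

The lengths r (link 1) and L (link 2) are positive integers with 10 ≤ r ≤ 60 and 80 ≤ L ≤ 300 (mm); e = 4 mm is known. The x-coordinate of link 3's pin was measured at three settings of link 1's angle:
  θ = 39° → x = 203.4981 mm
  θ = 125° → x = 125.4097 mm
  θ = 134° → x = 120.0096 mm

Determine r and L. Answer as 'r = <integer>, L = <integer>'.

constraint per measurement: (x − r cos θ)² + (r sin θ − e)² = L²
subtracting the θ₁ and θ₂ equations cancels the r² and L² terms:
r = (x₁² − x₂²) / (2[(x₁cos θ₁ + e sin θ₁) − (x₂cos θ₂ + e sin θ₂)]) = 56.0000 → r = 56
L² = (x₁ − r cos θ₁)² + (r sin θ₁ − e)² = 26568.9958 → L = 163.0000 → L = 163
check at θ₃=134°: x = 120.0096 (printed 120.0096) ✓

r = 56, L = 163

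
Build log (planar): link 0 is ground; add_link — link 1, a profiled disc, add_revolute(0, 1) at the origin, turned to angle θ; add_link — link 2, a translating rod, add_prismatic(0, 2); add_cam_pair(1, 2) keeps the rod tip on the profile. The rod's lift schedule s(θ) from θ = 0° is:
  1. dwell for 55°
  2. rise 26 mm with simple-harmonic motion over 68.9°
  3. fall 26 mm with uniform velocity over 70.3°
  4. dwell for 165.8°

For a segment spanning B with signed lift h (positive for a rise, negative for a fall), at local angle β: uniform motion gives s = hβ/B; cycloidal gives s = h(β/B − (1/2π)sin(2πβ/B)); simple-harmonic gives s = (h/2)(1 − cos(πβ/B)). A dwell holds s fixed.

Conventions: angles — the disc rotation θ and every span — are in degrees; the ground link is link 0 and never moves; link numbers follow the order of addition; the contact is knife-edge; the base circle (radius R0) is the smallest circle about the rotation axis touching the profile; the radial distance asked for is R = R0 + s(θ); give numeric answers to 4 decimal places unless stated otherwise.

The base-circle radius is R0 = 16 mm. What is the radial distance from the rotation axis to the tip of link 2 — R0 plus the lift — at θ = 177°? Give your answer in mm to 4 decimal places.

seg 1 [0°–55°] dwell: s stays 0.0000
seg 2 [55°–123.9°] simple-harmonic, h=26: full span → s += 26 → s = 26.0000
seg 3 [123.9°–194.2°] uniform, h=-26: θ=177° here. β=53.1, B=70.3. -26·53.1/70.3 = -19.6387 → s = 6.3613
R = R0 + s = 16 + 6.3613 = 22.3613

22.3613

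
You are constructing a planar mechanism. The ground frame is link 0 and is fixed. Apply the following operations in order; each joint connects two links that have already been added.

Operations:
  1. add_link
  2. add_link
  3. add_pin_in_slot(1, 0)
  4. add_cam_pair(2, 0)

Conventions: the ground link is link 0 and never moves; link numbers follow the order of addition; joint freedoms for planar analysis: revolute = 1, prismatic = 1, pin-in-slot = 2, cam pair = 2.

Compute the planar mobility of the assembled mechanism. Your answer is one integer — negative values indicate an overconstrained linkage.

ground; <1,0,0>
#1 <2,0,0>
#2 <3,0,0>
PS:1↔0 J2 <3,0,1>
C:2↔0 J2 <3,0,2>
3×2 − 2×0 − 1×2 = 4

M = 4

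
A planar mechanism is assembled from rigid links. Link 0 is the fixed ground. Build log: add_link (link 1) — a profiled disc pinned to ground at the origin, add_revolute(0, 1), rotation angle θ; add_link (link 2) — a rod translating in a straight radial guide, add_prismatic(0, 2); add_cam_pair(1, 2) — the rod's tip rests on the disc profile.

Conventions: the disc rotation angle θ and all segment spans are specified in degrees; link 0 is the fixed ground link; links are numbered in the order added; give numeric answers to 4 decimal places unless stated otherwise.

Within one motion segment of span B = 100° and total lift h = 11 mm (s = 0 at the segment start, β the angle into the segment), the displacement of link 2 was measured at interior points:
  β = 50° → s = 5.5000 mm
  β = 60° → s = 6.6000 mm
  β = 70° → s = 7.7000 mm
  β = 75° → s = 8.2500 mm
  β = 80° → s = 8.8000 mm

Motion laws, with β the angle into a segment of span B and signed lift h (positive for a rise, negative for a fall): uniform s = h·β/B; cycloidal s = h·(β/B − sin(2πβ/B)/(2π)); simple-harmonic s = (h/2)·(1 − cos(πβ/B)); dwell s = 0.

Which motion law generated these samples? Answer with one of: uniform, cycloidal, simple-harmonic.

candidates at β/B = r: uniform s = h·r (linear in β); cycloidal s = h·(r − sin(2πr)/(2π)); simple-harmonic s = (h/2)(1 − cos(πr))
β=50°: printed 5.5000 | uniform 5.5000, cycloidal 5.5000, simple-harmonic 5.5000
β=60°: printed 6.6000 | uniform 6.6000, cycloidal 7.6290, simple-harmonic 7.1996
β=70°: printed 7.7000 | uniform 7.7000, cycloidal 9.3650, simple-harmonic 8.7328
β=75°: printed 8.2500 | uniform 8.2500, cycloidal 10.0007, simple-harmonic 9.3891
β=80°: printed 8.8000 | uniform 8.8000, cycloidal 10.4650, simple-harmonic 9.9496
only one law matches every sample → uniform

uniform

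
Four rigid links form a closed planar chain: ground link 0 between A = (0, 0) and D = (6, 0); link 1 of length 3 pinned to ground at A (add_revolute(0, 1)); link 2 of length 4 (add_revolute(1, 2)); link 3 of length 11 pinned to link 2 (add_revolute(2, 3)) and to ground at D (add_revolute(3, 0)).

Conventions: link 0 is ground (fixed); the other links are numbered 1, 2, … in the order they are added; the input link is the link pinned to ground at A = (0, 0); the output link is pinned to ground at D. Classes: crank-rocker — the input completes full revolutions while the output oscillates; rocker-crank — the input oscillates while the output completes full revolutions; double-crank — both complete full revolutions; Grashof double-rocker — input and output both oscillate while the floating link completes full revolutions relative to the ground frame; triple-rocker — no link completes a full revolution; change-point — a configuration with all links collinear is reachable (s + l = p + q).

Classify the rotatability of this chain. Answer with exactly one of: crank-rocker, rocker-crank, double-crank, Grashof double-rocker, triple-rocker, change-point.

lengths: ground=6, input=3, coupler=4, output=11
sorted: s=3 (shortest), l=11 (longest), p+q=10
s + l = 14 vs p + q = 10
s + l > p + q → non-Grashof → no link fully rotates → triple-rocker

triple-rocker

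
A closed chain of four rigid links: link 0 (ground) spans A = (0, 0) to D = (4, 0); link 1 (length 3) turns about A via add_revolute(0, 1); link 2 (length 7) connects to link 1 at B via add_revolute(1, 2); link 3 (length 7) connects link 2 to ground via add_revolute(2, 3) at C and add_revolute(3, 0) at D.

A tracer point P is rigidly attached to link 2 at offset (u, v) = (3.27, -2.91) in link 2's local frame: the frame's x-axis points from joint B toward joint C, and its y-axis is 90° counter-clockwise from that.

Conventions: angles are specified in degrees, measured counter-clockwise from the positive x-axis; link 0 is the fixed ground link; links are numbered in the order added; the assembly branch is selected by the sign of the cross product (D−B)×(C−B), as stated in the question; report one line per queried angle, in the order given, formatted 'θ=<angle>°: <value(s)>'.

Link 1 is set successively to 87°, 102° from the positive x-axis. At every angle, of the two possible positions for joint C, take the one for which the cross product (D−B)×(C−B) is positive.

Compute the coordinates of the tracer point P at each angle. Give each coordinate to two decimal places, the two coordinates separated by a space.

A=(0,0), D=(4.00,0)
θ=87°: B = A + 3.00·(cos87°, sin87°) = (0.1570, 2.9959)
θ=87°: |BD| = 4.8728
θ=87°: circle(B,7.00) ∩ circle(D,7.00): a=2.4364, h=6.5623
θ=87°:   candidates: C₊=(6.1132,6.6734) cross=31.977; C₋=(-1.9562,-3.6775) cross=-31.977
θ=87°:   branch + wants cross > 0 → take C=(6.1132,6.6734) (cross=31.977)
θ=87°: ex = (C−B)/|BC| = (0.8509,0.5254); ey = (-0.5254,0.8509)
θ=87°: P = B + 3.27·ex + -2.91·ey = (4.4682,2.2378)
θ=102°: B = A + 3.00·(cos102°, sin102°) = (-0.6237, 2.9344)
θ=102°: |BD| = 5.4763
θ=102°: circle(B,7.00) ∩ circle(D,7.00): a=2.7382, h=6.4422
θ=102°:   candidates: C₊=(5.1402,6.9065) cross=35.280; C₋=(-1.7639,-3.9721) cross=-35.280
θ=102°:   branch + wants cross > 0 → take C=(5.1402,6.9065) (cross=35.280)
θ=102°: ex = (C−B)/|BC| = (0.8234,0.5674); ey = (-0.5674,0.8234)
θ=102°: P = B + 3.27·ex + -2.91·ey = (3.7201,2.3938)

θ=87°: 4.47 2.24
θ=102°: 3.72 2.39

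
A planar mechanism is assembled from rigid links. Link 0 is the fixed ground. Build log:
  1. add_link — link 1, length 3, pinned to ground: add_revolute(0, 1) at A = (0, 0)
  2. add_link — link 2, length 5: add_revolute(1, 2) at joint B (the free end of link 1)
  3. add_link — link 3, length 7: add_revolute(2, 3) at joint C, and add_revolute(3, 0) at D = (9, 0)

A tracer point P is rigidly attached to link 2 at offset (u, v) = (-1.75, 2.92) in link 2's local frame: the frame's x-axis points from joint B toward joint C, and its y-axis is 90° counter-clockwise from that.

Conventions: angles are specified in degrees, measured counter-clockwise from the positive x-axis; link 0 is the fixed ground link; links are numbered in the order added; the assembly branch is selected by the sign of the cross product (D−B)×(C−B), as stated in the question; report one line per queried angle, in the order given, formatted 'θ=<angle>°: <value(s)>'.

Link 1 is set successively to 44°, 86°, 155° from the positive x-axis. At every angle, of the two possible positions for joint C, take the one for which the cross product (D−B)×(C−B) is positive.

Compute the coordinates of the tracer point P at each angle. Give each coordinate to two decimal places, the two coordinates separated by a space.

A=(0,0), D=(9.00,0)
θ=44°: B = A + 3.00·(cos44°, sin44°) = (2.1580, 2.0840)
θ=44°: |BD| = 7.1523
θ=44°: circle(B,5.00) ∩ circle(D,7.00): a=1.8984, h=4.6256
θ=44°:   candidates: C₊=(5.3218,5.9557) cross=33.084; C₋=(2.6263,-2.8941) cross=-33.084
θ=44°:   branch + wants cross > 0 → take C=(5.3218,5.9557) (cross=33.084)
θ=44°: ex = (C−B)/|BC| = (0.6328,0.7744); ey = (-0.7744,0.6328)
θ=44°: P = B + -1.75·ex + 2.92·ey = (-1.2104,2.5765)
θ=86°: B = A + 3.00·(cos86°, sin86°) = (0.2093, 2.9927)
θ=86°: |BD| = 9.2862
θ=86°: circle(B,5.00) ∩ circle(D,7.00): a=3.3508, h=3.7110
θ=86°:   candidates: C₊=(4.5773,5.4258) cross=34.461; C₋=(2.1854,-1.6002) cross=-34.461
θ=86°:   branch + wants cross > 0 → take C=(4.5773,5.4258) (cross=34.461)
θ=86°: ex = (C−B)/|BC| = (0.8736,0.4866); ey = (-0.4866,0.8736)
θ=86°: P = B + -1.75·ex + 2.92·ey = (-2.7405,4.6920)
θ=155°: B = A + 3.00·(cos155°, sin155°) = (-2.7189, 1.2679)
θ=155°: |BD| = 11.7873
θ=155°: circle(B,5.00) ∩ circle(D,7.00): a=4.8756, h=1.1083
θ=155°:   candidates: C₊=(2.2476,1.8453) cross=13.064; C₋=(2.0092,-0.3585) cross=-13.064
θ=155°:   branch + wants cross > 0 → take C=(2.2476,1.8453) (cross=13.064)
θ=155°: ex = (C−B)/|BC| = (0.9933,0.1155); ey = (-0.1155,0.9933)
θ=155°: P = B + -1.75·ex + 2.92·ey = (-4.7945,3.9662)

θ=44°: -1.21 2.58
θ=86°: -2.74 4.69
θ=155°: -4.79 3.97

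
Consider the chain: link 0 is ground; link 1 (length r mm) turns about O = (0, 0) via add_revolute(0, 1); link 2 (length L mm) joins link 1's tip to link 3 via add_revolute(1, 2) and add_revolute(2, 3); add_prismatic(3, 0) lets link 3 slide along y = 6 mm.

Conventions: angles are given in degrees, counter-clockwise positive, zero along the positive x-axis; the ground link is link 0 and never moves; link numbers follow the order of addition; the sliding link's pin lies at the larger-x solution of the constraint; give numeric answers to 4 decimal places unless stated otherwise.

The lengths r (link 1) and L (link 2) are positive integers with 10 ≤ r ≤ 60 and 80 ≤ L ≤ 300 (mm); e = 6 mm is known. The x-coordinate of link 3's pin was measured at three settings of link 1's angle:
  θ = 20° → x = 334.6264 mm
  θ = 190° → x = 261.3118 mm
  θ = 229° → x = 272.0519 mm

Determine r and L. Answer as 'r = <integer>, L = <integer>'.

constraint per measurement: (x − r cos θ)² + (r sin θ − e)² = L²
subtracting the θ₁ and θ₂ equations cancels the r² and L² terms:
r = (x₁² − x₂²) / (2[(x₁cos θ₁ + e sin θ₁) − (x₂cos θ₂ + e sin θ₂)]) = 38.0000 → r = 38
L² = (x₁ − r cos θ₁)² + (r sin θ₁ − e)² = 89400.9735 → L = 299.0000 → L = 299
check at θ₃=229°: x = 272.0519 (printed 272.0519) ✓

r = 38, L = 299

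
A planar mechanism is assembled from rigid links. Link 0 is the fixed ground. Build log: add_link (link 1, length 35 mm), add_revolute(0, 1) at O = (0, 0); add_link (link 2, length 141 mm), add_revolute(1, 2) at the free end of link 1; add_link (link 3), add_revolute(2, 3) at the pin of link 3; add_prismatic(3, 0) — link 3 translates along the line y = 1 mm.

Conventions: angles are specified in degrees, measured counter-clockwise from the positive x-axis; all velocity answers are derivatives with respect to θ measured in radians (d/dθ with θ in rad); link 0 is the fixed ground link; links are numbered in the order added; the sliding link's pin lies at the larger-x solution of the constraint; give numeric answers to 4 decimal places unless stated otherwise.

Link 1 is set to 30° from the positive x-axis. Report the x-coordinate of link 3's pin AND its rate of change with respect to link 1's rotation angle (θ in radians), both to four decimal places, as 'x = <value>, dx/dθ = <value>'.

geometry: r = 35 mm, L = 141 mm, e = 1 mm
crank pin P = (r cos θ, r sin θ) = (30.310889, 17.500000)
h = r sin θ − e = 17.500000 − 1 = 16.500000
x = r cos θ + √(L² − h²) = 30.310889 + 140.031247 = 170.342136
dx/dθ = −r sin θ − h·r cos θ/√(L² − h²) (θ in radians; h = 16.500000) = -21.071558

x = 170.3421, dx/dθ = -21.0716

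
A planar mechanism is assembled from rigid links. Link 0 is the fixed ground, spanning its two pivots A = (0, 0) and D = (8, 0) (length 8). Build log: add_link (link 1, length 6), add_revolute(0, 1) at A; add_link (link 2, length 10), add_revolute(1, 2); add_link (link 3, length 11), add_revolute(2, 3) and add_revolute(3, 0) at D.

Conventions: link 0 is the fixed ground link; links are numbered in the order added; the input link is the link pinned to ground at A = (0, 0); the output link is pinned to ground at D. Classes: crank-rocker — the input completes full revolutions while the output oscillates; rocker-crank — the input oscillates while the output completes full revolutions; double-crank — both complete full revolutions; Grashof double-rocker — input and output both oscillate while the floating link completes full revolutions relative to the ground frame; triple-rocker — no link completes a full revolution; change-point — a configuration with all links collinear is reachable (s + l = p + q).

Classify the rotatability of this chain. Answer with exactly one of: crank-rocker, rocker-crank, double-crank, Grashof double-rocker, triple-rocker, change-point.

lengths: ground=8, input=6, coupler=10, output=11
sorted: s=6 (shortest), l=11 (longest), p+q=18
s + l = 17 vs p + q = 18
s + l < p + q (Grashof) with shortest = input link → crank-rocker

crank-rocker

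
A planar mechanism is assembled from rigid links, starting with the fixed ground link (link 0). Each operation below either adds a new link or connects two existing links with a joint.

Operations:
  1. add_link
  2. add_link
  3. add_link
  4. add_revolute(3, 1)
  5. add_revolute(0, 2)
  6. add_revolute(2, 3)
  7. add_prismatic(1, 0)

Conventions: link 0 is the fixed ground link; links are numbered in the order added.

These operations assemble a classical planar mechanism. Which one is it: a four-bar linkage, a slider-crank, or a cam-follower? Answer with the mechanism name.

links: 4 (incl. ground); joints: 3 revolute, 1 prismatic, 0 higher (cam) pair, forming one closed loop
4 links, 3 revolutes + 1 prismatic in one loop → slider-crank

slider-crank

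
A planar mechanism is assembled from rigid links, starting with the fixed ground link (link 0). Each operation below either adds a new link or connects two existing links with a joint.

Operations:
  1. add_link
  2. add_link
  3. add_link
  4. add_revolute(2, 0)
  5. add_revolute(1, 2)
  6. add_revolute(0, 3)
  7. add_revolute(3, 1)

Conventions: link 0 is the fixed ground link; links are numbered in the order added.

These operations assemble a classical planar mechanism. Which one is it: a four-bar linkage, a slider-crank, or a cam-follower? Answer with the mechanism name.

links: 4 (incl. ground); joints: 4 revolute, 0 prismatic, 0 higher (cam) pair, forming one closed loop
4 links in a single 4R loop → four-bar linkage

four-bar linkage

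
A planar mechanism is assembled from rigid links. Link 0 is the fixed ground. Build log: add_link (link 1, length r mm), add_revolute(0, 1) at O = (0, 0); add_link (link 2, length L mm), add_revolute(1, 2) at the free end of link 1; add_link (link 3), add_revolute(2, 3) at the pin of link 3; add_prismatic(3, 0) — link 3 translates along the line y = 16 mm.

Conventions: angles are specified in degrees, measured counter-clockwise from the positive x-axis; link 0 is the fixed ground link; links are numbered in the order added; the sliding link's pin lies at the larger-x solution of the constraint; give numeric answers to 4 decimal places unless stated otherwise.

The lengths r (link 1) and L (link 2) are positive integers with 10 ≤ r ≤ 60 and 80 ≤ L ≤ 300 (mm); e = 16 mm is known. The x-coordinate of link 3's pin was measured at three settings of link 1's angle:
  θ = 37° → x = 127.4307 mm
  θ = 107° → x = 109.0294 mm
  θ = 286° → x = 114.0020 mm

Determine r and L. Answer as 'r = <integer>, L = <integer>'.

constraint per measurement: (x − r cos θ)² + (r sin θ − e)² = L²
subtracting the θ₁ and θ₂ equations cancels the r² and L² terms:
r = (x₁² − x₂²) / (2[(x₁cos θ₁ + e sin θ₁) − (x₂cos θ₂ + e sin θ₂)]) = 17.0000 → r = 17
L² = (x₁ − r cos θ₁)² + (r sin θ₁ − e)² = 12995.9927 → L = 114.0000 → L = 114
check at θ₃=286°: x = 114.0020 (printed 114.0020) ✓

r = 17, L = 114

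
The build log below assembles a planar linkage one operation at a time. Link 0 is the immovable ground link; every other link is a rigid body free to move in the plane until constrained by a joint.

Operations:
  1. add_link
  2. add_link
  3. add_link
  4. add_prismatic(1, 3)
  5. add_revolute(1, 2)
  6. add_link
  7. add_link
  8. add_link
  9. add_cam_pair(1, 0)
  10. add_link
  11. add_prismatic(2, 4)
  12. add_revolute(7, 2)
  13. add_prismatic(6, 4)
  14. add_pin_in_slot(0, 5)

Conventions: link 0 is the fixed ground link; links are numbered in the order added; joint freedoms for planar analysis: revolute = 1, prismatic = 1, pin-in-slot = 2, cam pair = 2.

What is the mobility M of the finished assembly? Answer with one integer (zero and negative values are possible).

L=1 J1=0 J2=0
add link → L=2 J1=0 J2=0
add link → L=3 J1=0 J2=0
add link → L=4 J1=0 J2=0
P@1,3 dof=1 J1 → L=4 J1=1 J2=0
R@1,2 dof=1 J1 → L=4 J1=2 J2=0
add link → L=5 J1=2 J2=0
add link → L=6 J1=2 J2=0
add link → L=7 J1=2 J2=0
C@1,0 dof=2 J2 → L=7 J1=2 J2=1
add link → L=8 J1=2 J2=1
P@2,4 dof=1 J1 → L=8 J1=3 J2=1
R@7,2 dof=1 J1 → L=8 J1=4 J2=1
P@6,4 dof=1 J1 → L=8 J1=5 J2=1
PS@0,5 dof=2 J2 → L=8 J1=5 J2=2
M=3(L−1)−2J1−J2=3·7−2·5−2=9

M = 9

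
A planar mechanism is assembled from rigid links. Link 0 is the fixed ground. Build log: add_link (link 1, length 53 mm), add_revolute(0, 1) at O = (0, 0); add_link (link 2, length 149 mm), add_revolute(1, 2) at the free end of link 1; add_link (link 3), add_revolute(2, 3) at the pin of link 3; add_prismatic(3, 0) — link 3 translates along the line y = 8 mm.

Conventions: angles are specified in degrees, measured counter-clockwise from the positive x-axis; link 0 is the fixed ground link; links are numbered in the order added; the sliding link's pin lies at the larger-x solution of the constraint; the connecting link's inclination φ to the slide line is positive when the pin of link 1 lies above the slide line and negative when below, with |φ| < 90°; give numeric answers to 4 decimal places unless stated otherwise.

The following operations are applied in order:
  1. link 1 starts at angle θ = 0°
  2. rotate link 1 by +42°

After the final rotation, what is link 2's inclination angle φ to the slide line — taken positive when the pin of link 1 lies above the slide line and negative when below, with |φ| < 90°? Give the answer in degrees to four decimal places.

geometry: r = 53 mm, L = 149 mm, e = 8 mm; θ starts at 0°
rotate link 1 by +42°: θ ← 0° +42° = 42°
h = r sin θ − e = 35.463922 − 8 = 27.463922
sin φ = h / L = 27.463922 / 149 = 0.18432163
φ = arcsin(0.18432163) = 10.621584°

10.6216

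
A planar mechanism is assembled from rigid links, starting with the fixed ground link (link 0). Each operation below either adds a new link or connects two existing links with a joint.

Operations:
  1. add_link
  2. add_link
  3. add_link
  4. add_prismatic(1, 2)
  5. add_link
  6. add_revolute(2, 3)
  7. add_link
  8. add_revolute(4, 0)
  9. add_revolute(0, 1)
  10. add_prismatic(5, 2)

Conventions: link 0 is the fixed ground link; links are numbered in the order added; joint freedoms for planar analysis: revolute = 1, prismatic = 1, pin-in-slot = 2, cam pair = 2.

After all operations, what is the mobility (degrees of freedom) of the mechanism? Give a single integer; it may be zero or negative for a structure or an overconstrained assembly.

L=1 J1=0 J2=0
add link → L=2 J1=0 J2=0
add link → L=3 J1=0 J2=0
add link → L=4 J1=0 J2=0
P@1,2 dof=1 J1 → L=4 J1=1 J2=0
add link → L=5 J1=1 J2=0
R@2,3 dof=1 J1 → L=5 J1=2 J2=0
add link → L=6 J1=2 J2=0
R@4,0 dof=1 J1 → L=6 J1=3 J2=0
R@0,1 dof=1 J1 → L=6 J1=4 J2=0
P@5,2 dof=1 J1 → L=6 J1=5 J2=0
M=3(L−1)−2J1−J2=3·5−2·5−0=5

M = 5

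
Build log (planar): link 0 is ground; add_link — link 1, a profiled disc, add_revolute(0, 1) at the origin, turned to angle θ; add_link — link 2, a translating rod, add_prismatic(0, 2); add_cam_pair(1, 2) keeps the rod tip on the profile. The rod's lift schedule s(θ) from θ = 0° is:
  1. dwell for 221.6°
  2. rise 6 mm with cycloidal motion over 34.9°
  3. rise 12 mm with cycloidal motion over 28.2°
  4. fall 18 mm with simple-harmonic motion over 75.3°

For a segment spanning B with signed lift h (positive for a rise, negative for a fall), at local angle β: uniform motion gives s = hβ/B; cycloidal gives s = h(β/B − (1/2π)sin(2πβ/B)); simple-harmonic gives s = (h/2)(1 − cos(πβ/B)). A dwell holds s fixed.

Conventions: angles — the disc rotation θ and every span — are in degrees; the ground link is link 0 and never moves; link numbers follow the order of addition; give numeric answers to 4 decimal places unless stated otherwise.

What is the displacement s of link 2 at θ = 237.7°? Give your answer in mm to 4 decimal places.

seg 1 [0°–221.6°] dwell: s stays 0.0000
seg 2 [221.6°–256.5°] cycloidal, h=6: θ=237.7° here. β=16.1, B=34.9. 6·(0.4613 − sin(2π·0.4613)/(2π)) = 2.5381 → s = 2.5381

2.5381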